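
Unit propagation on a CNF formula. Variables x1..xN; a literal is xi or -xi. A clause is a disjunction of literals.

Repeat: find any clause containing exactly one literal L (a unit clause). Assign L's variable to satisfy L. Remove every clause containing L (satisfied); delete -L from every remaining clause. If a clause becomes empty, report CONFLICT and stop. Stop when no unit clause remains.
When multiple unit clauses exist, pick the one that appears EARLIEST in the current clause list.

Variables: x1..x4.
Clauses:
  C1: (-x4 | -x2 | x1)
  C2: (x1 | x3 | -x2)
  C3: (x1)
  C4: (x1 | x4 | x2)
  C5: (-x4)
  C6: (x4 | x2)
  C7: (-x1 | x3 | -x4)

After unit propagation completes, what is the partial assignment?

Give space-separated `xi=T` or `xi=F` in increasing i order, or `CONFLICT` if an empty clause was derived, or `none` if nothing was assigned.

unit clause [1] forces x1=T; simplify:
  drop -1 from [-1, 3, -4] -> [3, -4]
  satisfied 4 clause(s); 3 remain; assigned so far: [1]
unit clause [-4] forces x4=F; simplify:
  drop 4 from [4, 2] -> [2]
  satisfied 2 clause(s); 1 remain; assigned so far: [1, 4]
unit clause [2] forces x2=T; simplify:
  satisfied 1 clause(s); 0 remain; assigned so far: [1, 2, 4]

Answer: x1=T x2=T x4=F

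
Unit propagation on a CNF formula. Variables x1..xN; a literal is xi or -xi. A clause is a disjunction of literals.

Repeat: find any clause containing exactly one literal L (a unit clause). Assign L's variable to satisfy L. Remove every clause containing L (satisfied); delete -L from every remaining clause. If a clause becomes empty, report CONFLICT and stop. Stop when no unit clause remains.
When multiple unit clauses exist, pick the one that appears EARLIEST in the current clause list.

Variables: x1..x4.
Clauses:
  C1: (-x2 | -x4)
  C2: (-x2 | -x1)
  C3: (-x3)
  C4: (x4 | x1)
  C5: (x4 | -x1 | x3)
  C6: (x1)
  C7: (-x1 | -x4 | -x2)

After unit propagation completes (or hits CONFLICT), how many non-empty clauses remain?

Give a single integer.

Answer: 0

Derivation:
unit clause [-3] forces x3=F; simplify:
  drop 3 from [4, -1, 3] -> [4, -1]
  satisfied 1 clause(s); 6 remain; assigned so far: [3]
unit clause [1] forces x1=T; simplify:
  drop -1 from [-2, -1] -> [-2]
  drop -1 from [4, -1] -> [4]
  drop -1 from [-1, -4, -2] -> [-4, -2]
  satisfied 2 clause(s); 4 remain; assigned so far: [1, 3]
unit clause [-2] forces x2=F; simplify:
  satisfied 3 clause(s); 1 remain; assigned so far: [1, 2, 3]
unit clause [4] forces x4=T; simplify:
  satisfied 1 clause(s); 0 remain; assigned so far: [1, 2, 3, 4]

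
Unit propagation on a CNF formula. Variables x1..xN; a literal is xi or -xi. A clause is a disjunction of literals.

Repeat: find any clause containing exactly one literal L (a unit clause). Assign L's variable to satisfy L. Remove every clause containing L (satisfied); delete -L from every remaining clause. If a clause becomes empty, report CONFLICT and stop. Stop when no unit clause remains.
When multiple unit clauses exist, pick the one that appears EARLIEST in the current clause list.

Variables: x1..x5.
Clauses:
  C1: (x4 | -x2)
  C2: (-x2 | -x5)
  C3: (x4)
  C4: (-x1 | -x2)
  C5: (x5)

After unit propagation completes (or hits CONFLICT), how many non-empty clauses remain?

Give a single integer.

Answer: 0

Derivation:
unit clause [4] forces x4=T; simplify:
  satisfied 2 clause(s); 3 remain; assigned so far: [4]
unit clause [5] forces x5=T; simplify:
  drop -5 from [-2, -5] -> [-2]
  satisfied 1 clause(s); 2 remain; assigned so far: [4, 5]
unit clause [-2] forces x2=F; simplify:
  satisfied 2 clause(s); 0 remain; assigned so far: [2, 4, 5]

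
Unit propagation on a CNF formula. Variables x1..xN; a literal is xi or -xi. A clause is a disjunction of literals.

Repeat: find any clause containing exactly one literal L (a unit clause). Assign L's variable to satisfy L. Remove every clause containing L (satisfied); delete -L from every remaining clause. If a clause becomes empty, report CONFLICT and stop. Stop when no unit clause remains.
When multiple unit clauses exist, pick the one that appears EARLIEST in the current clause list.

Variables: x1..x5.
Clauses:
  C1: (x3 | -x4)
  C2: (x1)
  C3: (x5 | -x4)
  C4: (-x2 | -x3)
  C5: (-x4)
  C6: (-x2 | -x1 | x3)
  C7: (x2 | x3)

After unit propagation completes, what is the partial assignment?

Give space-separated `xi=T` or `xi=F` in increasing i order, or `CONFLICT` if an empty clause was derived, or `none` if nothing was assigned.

Answer: x1=T x4=F

Derivation:
unit clause [1] forces x1=T; simplify:
  drop -1 from [-2, -1, 3] -> [-2, 3]
  satisfied 1 clause(s); 6 remain; assigned so far: [1]
unit clause [-4] forces x4=F; simplify:
  satisfied 3 clause(s); 3 remain; assigned so far: [1, 4]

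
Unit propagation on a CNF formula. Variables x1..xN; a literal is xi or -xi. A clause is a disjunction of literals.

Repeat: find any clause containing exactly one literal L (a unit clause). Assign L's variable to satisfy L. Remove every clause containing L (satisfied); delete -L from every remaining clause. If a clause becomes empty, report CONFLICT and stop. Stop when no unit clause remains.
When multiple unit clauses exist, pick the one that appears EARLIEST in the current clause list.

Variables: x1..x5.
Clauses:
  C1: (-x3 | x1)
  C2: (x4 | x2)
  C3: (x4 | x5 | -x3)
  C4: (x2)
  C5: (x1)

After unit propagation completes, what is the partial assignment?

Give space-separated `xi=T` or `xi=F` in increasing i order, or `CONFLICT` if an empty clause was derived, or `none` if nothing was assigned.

unit clause [2] forces x2=T; simplify:
  satisfied 2 clause(s); 3 remain; assigned so far: [2]
unit clause [1] forces x1=T; simplify:
  satisfied 2 clause(s); 1 remain; assigned so far: [1, 2]

Answer: x1=T x2=T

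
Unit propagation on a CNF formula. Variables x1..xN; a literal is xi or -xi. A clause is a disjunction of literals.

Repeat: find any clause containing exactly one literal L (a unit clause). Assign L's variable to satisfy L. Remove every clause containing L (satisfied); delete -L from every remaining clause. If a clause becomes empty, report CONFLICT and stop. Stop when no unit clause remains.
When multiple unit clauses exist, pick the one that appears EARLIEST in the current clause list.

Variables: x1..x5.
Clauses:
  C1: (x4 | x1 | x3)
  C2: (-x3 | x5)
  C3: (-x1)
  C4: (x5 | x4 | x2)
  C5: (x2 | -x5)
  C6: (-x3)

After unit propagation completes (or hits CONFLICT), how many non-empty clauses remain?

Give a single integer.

Answer: 1

Derivation:
unit clause [-1] forces x1=F; simplify:
  drop 1 from [4, 1, 3] -> [4, 3]
  satisfied 1 clause(s); 5 remain; assigned so far: [1]
unit clause [-3] forces x3=F; simplify:
  drop 3 from [4, 3] -> [4]
  satisfied 2 clause(s); 3 remain; assigned so far: [1, 3]
unit clause [4] forces x4=T; simplify:
  satisfied 2 clause(s); 1 remain; assigned so far: [1, 3, 4]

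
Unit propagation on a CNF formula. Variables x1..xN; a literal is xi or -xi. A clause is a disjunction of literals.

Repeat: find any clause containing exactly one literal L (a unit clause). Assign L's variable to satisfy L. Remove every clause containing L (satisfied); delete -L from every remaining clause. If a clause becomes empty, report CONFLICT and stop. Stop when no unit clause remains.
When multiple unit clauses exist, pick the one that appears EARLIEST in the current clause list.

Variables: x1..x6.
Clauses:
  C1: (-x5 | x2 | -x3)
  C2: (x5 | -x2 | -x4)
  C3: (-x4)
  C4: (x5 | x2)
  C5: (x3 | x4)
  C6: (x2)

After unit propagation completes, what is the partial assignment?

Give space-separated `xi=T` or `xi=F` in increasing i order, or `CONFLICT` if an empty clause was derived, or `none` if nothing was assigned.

unit clause [-4] forces x4=F; simplify:
  drop 4 from [3, 4] -> [3]
  satisfied 2 clause(s); 4 remain; assigned so far: [4]
unit clause [3] forces x3=T; simplify:
  drop -3 from [-5, 2, -3] -> [-5, 2]
  satisfied 1 clause(s); 3 remain; assigned so far: [3, 4]
unit clause [2] forces x2=T; simplify:
  satisfied 3 clause(s); 0 remain; assigned so far: [2, 3, 4]

Answer: x2=T x3=T x4=F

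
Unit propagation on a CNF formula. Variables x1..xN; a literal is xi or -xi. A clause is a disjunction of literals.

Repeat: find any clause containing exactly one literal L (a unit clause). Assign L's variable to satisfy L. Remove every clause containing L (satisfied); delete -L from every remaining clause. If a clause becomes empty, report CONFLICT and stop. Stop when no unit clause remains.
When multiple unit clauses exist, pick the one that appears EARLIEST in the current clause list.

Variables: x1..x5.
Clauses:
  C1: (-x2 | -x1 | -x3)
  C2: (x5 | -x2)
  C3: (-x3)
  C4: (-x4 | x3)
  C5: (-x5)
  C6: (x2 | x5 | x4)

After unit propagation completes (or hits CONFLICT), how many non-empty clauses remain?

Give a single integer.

Answer: 0

Derivation:
unit clause [-3] forces x3=F; simplify:
  drop 3 from [-4, 3] -> [-4]
  satisfied 2 clause(s); 4 remain; assigned so far: [3]
unit clause [-4] forces x4=F; simplify:
  drop 4 from [2, 5, 4] -> [2, 5]
  satisfied 1 clause(s); 3 remain; assigned so far: [3, 4]
unit clause [-5] forces x5=F; simplify:
  drop 5 from [5, -2] -> [-2]
  drop 5 from [2, 5] -> [2]
  satisfied 1 clause(s); 2 remain; assigned so far: [3, 4, 5]
unit clause [-2] forces x2=F; simplify:
  drop 2 from [2] -> [] (empty!)
  satisfied 1 clause(s); 1 remain; assigned so far: [2, 3, 4, 5]
CONFLICT (empty clause)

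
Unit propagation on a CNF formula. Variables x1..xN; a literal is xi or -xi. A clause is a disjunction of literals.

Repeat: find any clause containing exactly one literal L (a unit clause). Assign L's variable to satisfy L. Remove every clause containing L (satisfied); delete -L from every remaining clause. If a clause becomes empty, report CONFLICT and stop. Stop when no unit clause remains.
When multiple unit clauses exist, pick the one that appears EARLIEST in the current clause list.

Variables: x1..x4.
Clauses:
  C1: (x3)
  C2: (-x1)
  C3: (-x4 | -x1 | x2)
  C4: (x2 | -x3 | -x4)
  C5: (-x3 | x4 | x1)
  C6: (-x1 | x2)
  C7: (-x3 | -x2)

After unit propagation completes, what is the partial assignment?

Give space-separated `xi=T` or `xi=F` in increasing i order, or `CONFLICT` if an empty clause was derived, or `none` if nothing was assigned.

Answer: CONFLICT

Derivation:
unit clause [3] forces x3=T; simplify:
  drop -3 from [2, -3, -4] -> [2, -4]
  drop -3 from [-3, 4, 1] -> [4, 1]
  drop -3 from [-3, -2] -> [-2]
  satisfied 1 clause(s); 6 remain; assigned so far: [3]
unit clause [-1] forces x1=F; simplify:
  drop 1 from [4, 1] -> [4]
  satisfied 3 clause(s); 3 remain; assigned so far: [1, 3]
unit clause [4] forces x4=T; simplify:
  drop -4 from [2, -4] -> [2]
  satisfied 1 clause(s); 2 remain; assigned so far: [1, 3, 4]
unit clause [2] forces x2=T; simplify:
  drop -2 from [-2] -> [] (empty!)
  satisfied 1 clause(s); 1 remain; assigned so far: [1, 2, 3, 4]
CONFLICT (empty clause)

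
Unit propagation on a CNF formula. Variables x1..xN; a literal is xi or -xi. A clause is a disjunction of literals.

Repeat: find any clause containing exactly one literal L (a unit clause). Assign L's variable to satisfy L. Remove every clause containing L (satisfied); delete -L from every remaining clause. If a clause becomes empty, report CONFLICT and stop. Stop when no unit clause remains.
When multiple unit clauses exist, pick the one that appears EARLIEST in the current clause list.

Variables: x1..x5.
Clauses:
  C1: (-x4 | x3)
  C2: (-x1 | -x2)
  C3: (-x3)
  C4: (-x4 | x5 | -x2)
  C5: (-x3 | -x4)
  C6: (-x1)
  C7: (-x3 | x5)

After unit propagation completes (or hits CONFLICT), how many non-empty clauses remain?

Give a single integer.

unit clause [-3] forces x3=F; simplify:
  drop 3 from [-4, 3] -> [-4]
  satisfied 3 clause(s); 4 remain; assigned so far: [3]
unit clause [-4] forces x4=F; simplify:
  satisfied 2 clause(s); 2 remain; assigned so far: [3, 4]
unit clause [-1] forces x1=F; simplify:
  satisfied 2 clause(s); 0 remain; assigned so far: [1, 3, 4]

Answer: 0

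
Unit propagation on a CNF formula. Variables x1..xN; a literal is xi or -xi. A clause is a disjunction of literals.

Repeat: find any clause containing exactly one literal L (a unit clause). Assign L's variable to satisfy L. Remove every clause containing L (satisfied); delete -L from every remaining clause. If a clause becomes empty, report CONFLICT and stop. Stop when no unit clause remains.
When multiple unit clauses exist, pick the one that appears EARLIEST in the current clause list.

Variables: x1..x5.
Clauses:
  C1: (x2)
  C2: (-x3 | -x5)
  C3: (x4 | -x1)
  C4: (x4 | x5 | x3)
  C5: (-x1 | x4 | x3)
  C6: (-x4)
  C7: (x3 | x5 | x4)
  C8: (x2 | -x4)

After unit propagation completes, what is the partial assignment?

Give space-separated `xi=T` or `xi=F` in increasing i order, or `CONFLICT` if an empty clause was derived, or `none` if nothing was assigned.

Answer: x1=F x2=T x4=F

Derivation:
unit clause [2] forces x2=T; simplify:
  satisfied 2 clause(s); 6 remain; assigned so far: [2]
unit clause [-4] forces x4=F; simplify:
  drop 4 from [4, -1] -> [-1]
  drop 4 from [4, 5, 3] -> [5, 3]
  drop 4 from [-1, 4, 3] -> [-1, 3]
  drop 4 from [3, 5, 4] -> [3, 5]
  satisfied 1 clause(s); 5 remain; assigned so far: [2, 4]
unit clause [-1] forces x1=F; simplify:
  satisfied 2 clause(s); 3 remain; assigned so far: [1, 2, 4]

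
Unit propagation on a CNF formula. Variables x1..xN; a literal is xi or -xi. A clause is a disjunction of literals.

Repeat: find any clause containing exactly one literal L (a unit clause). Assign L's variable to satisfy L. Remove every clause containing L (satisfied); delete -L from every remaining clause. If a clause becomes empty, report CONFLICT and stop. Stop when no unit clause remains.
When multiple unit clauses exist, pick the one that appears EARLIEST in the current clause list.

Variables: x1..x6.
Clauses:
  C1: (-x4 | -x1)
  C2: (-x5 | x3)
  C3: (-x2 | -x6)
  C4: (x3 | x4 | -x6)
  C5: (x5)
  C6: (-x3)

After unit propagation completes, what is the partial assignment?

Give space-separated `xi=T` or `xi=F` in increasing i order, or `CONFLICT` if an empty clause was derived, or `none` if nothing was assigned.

unit clause [5] forces x5=T; simplify:
  drop -5 from [-5, 3] -> [3]
  satisfied 1 clause(s); 5 remain; assigned so far: [5]
unit clause [3] forces x3=T; simplify:
  drop -3 from [-3] -> [] (empty!)
  satisfied 2 clause(s); 3 remain; assigned so far: [3, 5]
CONFLICT (empty clause)

Answer: CONFLICT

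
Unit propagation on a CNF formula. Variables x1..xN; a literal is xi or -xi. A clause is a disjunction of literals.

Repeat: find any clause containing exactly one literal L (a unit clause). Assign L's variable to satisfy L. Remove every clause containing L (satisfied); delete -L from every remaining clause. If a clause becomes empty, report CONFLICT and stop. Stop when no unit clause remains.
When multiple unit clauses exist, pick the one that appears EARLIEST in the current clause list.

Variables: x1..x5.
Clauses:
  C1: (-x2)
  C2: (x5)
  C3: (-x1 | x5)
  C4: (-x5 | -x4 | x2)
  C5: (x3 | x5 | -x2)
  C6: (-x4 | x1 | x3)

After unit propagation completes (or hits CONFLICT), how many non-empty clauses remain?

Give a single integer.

unit clause [-2] forces x2=F; simplify:
  drop 2 from [-5, -4, 2] -> [-5, -4]
  satisfied 2 clause(s); 4 remain; assigned so far: [2]
unit clause [5] forces x5=T; simplify:
  drop -5 from [-5, -4] -> [-4]
  satisfied 2 clause(s); 2 remain; assigned so far: [2, 5]
unit clause [-4] forces x4=F; simplify:
  satisfied 2 clause(s); 0 remain; assigned so far: [2, 4, 5]

Answer: 0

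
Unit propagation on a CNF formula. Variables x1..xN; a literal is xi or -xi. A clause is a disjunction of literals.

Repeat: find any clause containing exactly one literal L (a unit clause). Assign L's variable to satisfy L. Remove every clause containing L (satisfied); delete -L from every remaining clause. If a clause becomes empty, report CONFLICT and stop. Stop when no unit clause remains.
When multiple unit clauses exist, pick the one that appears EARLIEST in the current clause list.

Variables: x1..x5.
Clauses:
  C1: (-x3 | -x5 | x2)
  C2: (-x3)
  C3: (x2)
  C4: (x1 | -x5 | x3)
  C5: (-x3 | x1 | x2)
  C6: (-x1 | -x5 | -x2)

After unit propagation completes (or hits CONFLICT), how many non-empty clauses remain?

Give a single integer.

Answer: 2

Derivation:
unit clause [-3] forces x3=F; simplify:
  drop 3 from [1, -5, 3] -> [1, -5]
  satisfied 3 clause(s); 3 remain; assigned so far: [3]
unit clause [2] forces x2=T; simplify:
  drop -2 from [-1, -5, -2] -> [-1, -5]
  satisfied 1 clause(s); 2 remain; assigned so far: [2, 3]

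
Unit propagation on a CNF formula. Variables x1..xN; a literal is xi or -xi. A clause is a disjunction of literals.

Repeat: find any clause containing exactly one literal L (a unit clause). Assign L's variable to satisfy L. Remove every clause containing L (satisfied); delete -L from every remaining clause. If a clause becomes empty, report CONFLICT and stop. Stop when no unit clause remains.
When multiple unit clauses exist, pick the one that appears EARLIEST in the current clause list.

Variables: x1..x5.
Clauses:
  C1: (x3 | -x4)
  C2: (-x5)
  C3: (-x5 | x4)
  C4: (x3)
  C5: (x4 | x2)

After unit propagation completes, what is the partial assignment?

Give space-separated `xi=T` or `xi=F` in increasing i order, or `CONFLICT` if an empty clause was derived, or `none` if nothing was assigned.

unit clause [-5] forces x5=F; simplify:
  satisfied 2 clause(s); 3 remain; assigned so far: [5]
unit clause [3] forces x3=T; simplify:
  satisfied 2 clause(s); 1 remain; assigned so far: [3, 5]

Answer: x3=T x5=F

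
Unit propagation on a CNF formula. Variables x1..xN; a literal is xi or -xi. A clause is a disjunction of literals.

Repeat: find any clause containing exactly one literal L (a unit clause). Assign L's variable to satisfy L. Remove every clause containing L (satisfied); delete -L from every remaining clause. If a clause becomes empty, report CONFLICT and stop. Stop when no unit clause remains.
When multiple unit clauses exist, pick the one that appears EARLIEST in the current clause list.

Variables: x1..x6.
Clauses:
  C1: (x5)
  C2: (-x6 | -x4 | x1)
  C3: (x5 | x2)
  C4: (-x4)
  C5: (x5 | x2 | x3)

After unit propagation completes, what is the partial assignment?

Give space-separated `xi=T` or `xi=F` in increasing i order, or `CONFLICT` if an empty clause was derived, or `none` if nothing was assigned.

Answer: x4=F x5=T

Derivation:
unit clause [5] forces x5=T; simplify:
  satisfied 3 clause(s); 2 remain; assigned so far: [5]
unit clause [-4] forces x4=F; simplify:
  satisfied 2 clause(s); 0 remain; assigned so far: [4, 5]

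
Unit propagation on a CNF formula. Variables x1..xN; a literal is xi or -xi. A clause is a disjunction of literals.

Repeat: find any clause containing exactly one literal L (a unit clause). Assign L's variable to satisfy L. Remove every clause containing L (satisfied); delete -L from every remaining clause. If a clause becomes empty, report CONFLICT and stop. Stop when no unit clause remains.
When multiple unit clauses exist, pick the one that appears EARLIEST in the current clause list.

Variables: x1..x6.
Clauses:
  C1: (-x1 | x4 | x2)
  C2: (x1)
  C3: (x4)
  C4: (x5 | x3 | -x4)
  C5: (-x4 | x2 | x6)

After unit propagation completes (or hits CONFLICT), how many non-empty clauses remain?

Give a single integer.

unit clause [1] forces x1=T; simplify:
  drop -1 from [-1, 4, 2] -> [4, 2]
  satisfied 1 clause(s); 4 remain; assigned so far: [1]
unit clause [4] forces x4=T; simplify:
  drop -4 from [5, 3, -4] -> [5, 3]
  drop -4 from [-4, 2, 6] -> [2, 6]
  satisfied 2 clause(s); 2 remain; assigned so far: [1, 4]

Answer: 2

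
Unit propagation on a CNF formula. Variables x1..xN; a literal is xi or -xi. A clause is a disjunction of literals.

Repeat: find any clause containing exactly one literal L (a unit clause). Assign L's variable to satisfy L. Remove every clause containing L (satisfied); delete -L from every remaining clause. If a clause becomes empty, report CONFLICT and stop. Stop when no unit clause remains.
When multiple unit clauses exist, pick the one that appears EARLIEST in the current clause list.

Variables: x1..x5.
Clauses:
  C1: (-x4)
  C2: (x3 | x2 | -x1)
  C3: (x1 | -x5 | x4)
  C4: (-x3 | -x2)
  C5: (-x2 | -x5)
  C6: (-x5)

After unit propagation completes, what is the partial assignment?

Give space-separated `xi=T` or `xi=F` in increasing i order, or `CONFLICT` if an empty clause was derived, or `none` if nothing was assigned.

Answer: x4=F x5=F

Derivation:
unit clause [-4] forces x4=F; simplify:
  drop 4 from [1, -5, 4] -> [1, -5]
  satisfied 1 clause(s); 5 remain; assigned so far: [4]
unit clause [-5] forces x5=F; simplify:
  satisfied 3 clause(s); 2 remain; assigned so far: [4, 5]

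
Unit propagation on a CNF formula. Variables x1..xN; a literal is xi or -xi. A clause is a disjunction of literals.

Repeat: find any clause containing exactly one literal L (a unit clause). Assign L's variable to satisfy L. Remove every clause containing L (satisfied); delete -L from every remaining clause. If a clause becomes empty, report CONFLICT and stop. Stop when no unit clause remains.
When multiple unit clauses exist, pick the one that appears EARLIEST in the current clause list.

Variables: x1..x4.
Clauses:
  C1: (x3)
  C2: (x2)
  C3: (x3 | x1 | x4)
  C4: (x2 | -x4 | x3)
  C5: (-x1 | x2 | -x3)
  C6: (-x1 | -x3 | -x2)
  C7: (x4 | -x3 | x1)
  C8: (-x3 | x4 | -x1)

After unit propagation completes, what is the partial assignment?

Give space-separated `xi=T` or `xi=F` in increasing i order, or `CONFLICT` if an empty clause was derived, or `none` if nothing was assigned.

Answer: x1=F x2=T x3=T x4=T

Derivation:
unit clause [3] forces x3=T; simplify:
  drop -3 from [-1, 2, -3] -> [-1, 2]
  drop -3 from [-1, -3, -2] -> [-1, -2]
  drop -3 from [4, -3, 1] -> [4, 1]
  drop -3 from [-3, 4, -1] -> [4, -1]
  satisfied 3 clause(s); 5 remain; assigned so far: [3]
unit clause [2] forces x2=T; simplify:
  drop -2 from [-1, -2] -> [-1]
  satisfied 2 clause(s); 3 remain; assigned so far: [2, 3]
unit clause [-1] forces x1=F; simplify:
  drop 1 from [4, 1] -> [4]
  satisfied 2 clause(s); 1 remain; assigned so far: [1, 2, 3]
unit clause [4] forces x4=T; simplify:
  satisfied 1 clause(s); 0 remain; assigned so far: [1, 2, 3, 4]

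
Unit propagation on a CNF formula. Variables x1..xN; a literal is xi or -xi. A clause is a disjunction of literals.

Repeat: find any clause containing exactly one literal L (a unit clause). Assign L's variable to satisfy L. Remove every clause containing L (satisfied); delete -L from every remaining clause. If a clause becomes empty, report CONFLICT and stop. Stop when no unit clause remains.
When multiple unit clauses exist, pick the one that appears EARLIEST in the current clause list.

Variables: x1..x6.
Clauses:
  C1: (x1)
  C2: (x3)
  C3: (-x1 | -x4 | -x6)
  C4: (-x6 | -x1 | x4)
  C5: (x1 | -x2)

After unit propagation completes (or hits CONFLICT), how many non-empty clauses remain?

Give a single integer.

unit clause [1] forces x1=T; simplify:
  drop -1 from [-1, -4, -6] -> [-4, -6]
  drop -1 from [-6, -1, 4] -> [-6, 4]
  satisfied 2 clause(s); 3 remain; assigned so far: [1]
unit clause [3] forces x3=T; simplify:
  satisfied 1 clause(s); 2 remain; assigned so far: [1, 3]

Answer: 2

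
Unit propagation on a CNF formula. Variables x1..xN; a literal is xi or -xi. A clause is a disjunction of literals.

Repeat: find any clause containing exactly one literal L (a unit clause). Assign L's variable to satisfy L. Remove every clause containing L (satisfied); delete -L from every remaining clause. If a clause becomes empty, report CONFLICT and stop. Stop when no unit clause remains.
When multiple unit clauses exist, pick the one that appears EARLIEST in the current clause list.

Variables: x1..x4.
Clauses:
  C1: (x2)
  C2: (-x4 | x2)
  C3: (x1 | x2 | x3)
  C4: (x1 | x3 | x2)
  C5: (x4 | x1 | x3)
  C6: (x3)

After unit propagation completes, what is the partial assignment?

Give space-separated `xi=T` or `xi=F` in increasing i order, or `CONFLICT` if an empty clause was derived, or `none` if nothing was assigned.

unit clause [2] forces x2=T; simplify:
  satisfied 4 clause(s); 2 remain; assigned so far: [2]
unit clause [3] forces x3=T; simplify:
  satisfied 2 clause(s); 0 remain; assigned so far: [2, 3]

Answer: x2=T x3=T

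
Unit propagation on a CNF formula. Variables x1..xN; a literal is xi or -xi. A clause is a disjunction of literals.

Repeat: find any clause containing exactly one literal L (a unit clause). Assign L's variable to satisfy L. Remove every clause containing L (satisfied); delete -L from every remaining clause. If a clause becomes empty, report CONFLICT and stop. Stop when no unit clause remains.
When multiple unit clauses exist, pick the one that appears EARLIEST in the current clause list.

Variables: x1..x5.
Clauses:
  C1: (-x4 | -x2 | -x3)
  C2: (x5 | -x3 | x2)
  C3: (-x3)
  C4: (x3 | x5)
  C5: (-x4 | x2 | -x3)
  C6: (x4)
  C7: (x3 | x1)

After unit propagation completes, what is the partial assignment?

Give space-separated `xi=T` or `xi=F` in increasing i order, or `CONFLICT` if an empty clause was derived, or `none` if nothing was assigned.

Answer: x1=T x3=F x4=T x5=T

Derivation:
unit clause [-3] forces x3=F; simplify:
  drop 3 from [3, 5] -> [5]
  drop 3 from [3, 1] -> [1]
  satisfied 4 clause(s); 3 remain; assigned so far: [3]
unit clause [5] forces x5=T; simplify:
  satisfied 1 clause(s); 2 remain; assigned so far: [3, 5]
unit clause [4] forces x4=T; simplify:
  satisfied 1 clause(s); 1 remain; assigned so far: [3, 4, 5]
unit clause [1] forces x1=T; simplify:
  satisfied 1 clause(s); 0 remain; assigned so far: [1, 3, 4, 5]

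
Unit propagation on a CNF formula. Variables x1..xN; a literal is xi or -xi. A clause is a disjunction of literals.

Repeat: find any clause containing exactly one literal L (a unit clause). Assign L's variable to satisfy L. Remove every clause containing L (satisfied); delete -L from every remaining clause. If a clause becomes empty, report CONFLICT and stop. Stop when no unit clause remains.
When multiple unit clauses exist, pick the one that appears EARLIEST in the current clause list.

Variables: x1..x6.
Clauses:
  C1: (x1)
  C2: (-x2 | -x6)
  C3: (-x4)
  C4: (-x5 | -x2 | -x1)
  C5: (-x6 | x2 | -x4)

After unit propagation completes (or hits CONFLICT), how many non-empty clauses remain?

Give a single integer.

Answer: 2

Derivation:
unit clause [1] forces x1=T; simplify:
  drop -1 from [-5, -2, -1] -> [-5, -2]
  satisfied 1 clause(s); 4 remain; assigned so far: [1]
unit clause [-4] forces x4=F; simplify:
  satisfied 2 clause(s); 2 remain; assigned so far: [1, 4]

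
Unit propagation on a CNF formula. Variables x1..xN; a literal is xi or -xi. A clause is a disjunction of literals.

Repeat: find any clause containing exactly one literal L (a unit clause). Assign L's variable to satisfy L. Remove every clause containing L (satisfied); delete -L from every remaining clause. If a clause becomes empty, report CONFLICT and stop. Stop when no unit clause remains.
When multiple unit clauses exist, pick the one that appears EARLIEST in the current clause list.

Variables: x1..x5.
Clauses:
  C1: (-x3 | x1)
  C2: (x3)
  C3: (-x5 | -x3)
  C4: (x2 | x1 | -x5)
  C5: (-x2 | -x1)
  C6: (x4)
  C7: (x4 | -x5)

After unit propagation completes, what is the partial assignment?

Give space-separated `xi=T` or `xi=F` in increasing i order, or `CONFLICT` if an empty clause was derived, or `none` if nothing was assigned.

unit clause [3] forces x3=T; simplify:
  drop -3 from [-3, 1] -> [1]
  drop -3 from [-5, -3] -> [-5]
  satisfied 1 clause(s); 6 remain; assigned so far: [3]
unit clause [1] forces x1=T; simplify:
  drop -1 from [-2, -1] -> [-2]
  satisfied 2 clause(s); 4 remain; assigned so far: [1, 3]
unit clause [-5] forces x5=F; simplify:
  satisfied 2 clause(s); 2 remain; assigned so far: [1, 3, 5]
unit clause [-2] forces x2=F; simplify:
  satisfied 1 clause(s); 1 remain; assigned so far: [1, 2, 3, 5]
unit clause [4] forces x4=T; simplify:
  satisfied 1 clause(s); 0 remain; assigned so far: [1, 2, 3, 4, 5]

Answer: x1=T x2=F x3=T x4=T x5=F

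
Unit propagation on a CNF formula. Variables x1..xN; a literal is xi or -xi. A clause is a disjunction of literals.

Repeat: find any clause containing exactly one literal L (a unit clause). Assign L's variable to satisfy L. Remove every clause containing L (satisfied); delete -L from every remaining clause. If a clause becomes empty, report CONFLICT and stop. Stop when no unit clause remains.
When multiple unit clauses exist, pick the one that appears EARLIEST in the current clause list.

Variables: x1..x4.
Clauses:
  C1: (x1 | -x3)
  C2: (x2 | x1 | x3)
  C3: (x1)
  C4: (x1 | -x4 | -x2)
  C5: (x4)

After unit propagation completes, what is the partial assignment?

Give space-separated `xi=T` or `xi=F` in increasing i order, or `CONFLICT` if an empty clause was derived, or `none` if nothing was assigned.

Answer: x1=T x4=T

Derivation:
unit clause [1] forces x1=T; simplify:
  satisfied 4 clause(s); 1 remain; assigned so far: [1]
unit clause [4] forces x4=T; simplify:
  satisfied 1 clause(s); 0 remain; assigned so far: [1, 4]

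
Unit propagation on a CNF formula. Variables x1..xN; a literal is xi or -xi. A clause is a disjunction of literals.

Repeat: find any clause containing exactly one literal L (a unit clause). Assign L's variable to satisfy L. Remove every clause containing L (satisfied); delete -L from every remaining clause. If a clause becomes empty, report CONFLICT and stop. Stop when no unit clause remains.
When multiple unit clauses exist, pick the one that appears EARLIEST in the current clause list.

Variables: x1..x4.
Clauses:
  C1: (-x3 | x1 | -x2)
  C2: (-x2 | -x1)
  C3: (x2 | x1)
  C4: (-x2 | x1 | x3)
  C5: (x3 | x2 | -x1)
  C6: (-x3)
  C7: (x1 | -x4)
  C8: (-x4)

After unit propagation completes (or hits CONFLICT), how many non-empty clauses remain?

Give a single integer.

unit clause [-3] forces x3=F; simplify:
  drop 3 from [-2, 1, 3] -> [-2, 1]
  drop 3 from [3, 2, -1] -> [2, -1]
  satisfied 2 clause(s); 6 remain; assigned so far: [3]
unit clause [-4] forces x4=F; simplify:
  satisfied 2 clause(s); 4 remain; assigned so far: [3, 4]

Answer: 4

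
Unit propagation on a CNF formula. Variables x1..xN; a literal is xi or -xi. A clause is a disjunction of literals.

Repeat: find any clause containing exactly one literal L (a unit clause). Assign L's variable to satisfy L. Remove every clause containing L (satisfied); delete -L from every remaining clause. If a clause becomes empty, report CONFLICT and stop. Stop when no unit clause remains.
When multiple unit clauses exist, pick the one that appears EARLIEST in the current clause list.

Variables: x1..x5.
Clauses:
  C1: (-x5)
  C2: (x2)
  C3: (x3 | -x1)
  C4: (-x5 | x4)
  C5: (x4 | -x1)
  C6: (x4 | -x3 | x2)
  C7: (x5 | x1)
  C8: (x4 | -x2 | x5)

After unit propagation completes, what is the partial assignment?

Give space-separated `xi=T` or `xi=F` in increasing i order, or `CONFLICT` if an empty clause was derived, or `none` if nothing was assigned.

unit clause [-5] forces x5=F; simplify:
  drop 5 from [5, 1] -> [1]
  drop 5 from [4, -2, 5] -> [4, -2]
  satisfied 2 clause(s); 6 remain; assigned so far: [5]
unit clause [2] forces x2=T; simplify:
  drop -2 from [4, -2] -> [4]
  satisfied 2 clause(s); 4 remain; assigned so far: [2, 5]
unit clause [1] forces x1=T; simplify:
  drop -1 from [3, -1] -> [3]
  drop -1 from [4, -1] -> [4]
  satisfied 1 clause(s); 3 remain; assigned so far: [1, 2, 5]
unit clause [3] forces x3=T; simplify:
  satisfied 1 clause(s); 2 remain; assigned so far: [1, 2, 3, 5]
unit clause [4] forces x4=T; simplify:
  satisfied 2 clause(s); 0 remain; assigned so far: [1, 2, 3, 4, 5]

Answer: x1=T x2=T x3=T x4=T x5=F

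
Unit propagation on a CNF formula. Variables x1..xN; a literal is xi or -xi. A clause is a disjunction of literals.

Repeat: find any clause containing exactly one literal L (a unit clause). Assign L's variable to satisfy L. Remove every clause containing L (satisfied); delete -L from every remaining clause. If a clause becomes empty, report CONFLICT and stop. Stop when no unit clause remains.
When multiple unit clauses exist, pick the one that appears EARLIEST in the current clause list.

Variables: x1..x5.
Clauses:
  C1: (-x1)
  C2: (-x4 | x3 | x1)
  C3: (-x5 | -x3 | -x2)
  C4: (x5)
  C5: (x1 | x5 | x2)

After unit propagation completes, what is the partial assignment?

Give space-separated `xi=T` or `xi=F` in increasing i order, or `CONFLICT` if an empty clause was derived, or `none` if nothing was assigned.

Answer: x1=F x5=T

Derivation:
unit clause [-1] forces x1=F; simplify:
  drop 1 from [-4, 3, 1] -> [-4, 3]
  drop 1 from [1, 5, 2] -> [5, 2]
  satisfied 1 clause(s); 4 remain; assigned so far: [1]
unit clause [5] forces x5=T; simplify:
  drop -5 from [-5, -3, -2] -> [-3, -2]
  satisfied 2 clause(s); 2 remain; assigned so far: [1, 5]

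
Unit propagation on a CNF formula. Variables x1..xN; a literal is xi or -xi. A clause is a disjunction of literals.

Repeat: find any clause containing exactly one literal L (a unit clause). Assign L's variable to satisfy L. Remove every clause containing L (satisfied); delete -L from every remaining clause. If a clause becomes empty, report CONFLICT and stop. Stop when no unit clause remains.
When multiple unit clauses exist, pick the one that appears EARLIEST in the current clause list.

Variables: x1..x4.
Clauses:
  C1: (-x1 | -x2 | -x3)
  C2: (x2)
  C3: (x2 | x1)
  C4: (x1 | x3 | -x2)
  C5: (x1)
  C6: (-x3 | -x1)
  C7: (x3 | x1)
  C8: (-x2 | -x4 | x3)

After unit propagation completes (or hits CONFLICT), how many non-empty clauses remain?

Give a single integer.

unit clause [2] forces x2=T; simplify:
  drop -2 from [-1, -2, -3] -> [-1, -3]
  drop -2 from [1, 3, -2] -> [1, 3]
  drop -2 from [-2, -4, 3] -> [-4, 3]
  satisfied 2 clause(s); 6 remain; assigned so far: [2]
unit clause [1] forces x1=T; simplify:
  drop -1 from [-1, -3] -> [-3]
  drop -1 from [-3, -1] -> [-3]
  satisfied 3 clause(s); 3 remain; assigned so far: [1, 2]
unit clause [-3] forces x3=F; simplify:
  drop 3 from [-4, 3] -> [-4]
  satisfied 2 clause(s); 1 remain; assigned so far: [1, 2, 3]
unit clause [-4] forces x4=F; simplify:
  satisfied 1 clause(s); 0 remain; assigned so far: [1, 2, 3, 4]

Answer: 0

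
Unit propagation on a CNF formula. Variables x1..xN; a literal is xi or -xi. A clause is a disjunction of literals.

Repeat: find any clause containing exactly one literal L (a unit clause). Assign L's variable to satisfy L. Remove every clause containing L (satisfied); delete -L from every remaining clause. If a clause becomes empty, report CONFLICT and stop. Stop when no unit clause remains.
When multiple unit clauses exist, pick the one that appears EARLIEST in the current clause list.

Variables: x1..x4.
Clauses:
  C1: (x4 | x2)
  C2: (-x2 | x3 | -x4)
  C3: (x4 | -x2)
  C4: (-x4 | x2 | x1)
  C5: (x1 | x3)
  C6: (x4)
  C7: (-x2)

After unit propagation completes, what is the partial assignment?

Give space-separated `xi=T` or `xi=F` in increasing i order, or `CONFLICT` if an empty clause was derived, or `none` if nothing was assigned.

Answer: x1=T x2=F x4=T

Derivation:
unit clause [4] forces x4=T; simplify:
  drop -4 from [-2, 3, -4] -> [-2, 3]
  drop -4 from [-4, 2, 1] -> [2, 1]
  satisfied 3 clause(s); 4 remain; assigned so far: [4]
unit clause [-2] forces x2=F; simplify:
  drop 2 from [2, 1] -> [1]
  satisfied 2 clause(s); 2 remain; assigned so far: [2, 4]
unit clause [1] forces x1=T; simplify:
  satisfied 2 clause(s); 0 remain; assigned so far: [1, 2, 4]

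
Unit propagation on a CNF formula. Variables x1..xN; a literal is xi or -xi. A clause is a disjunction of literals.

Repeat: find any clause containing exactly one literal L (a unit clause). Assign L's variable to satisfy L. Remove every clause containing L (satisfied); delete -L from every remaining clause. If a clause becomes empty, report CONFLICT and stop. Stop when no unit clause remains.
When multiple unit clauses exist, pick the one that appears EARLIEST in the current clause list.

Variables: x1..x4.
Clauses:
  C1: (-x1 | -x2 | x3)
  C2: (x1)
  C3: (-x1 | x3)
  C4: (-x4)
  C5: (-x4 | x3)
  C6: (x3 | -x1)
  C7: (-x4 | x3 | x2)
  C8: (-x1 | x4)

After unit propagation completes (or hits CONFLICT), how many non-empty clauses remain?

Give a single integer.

unit clause [1] forces x1=T; simplify:
  drop -1 from [-1, -2, 3] -> [-2, 3]
  drop -1 from [-1, 3] -> [3]
  drop -1 from [3, -1] -> [3]
  drop -1 from [-1, 4] -> [4]
  satisfied 1 clause(s); 7 remain; assigned so far: [1]
unit clause [3] forces x3=T; simplify:
  satisfied 5 clause(s); 2 remain; assigned so far: [1, 3]
unit clause [-4] forces x4=F; simplify:
  drop 4 from [4] -> [] (empty!)
  satisfied 1 clause(s); 1 remain; assigned so far: [1, 3, 4]
CONFLICT (empty clause)

Answer: 0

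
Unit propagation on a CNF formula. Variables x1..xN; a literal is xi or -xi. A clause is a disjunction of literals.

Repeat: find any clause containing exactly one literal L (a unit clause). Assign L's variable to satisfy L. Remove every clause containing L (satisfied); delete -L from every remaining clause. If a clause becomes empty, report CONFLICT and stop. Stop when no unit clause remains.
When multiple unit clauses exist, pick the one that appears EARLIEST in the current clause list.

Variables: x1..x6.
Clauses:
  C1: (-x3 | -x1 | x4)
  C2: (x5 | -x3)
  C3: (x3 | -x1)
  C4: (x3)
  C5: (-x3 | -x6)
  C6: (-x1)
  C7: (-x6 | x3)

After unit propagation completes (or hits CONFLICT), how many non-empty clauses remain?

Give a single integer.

unit clause [3] forces x3=T; simplify:
  drop -3 from [-3, -1, 4] -> [-1, 4]
  drop -3 from [5, -3] -> [5]
  drop -3 from [-3, -6] -> [-6]
  satisfied 3 clause(s); 4 remain; assigned so far: [3]
unit clause [5] forces x5=T; simplify:
  satisfied 1 clause(s); 3 remain; assigned so far: [3, 5]
unit clause [-6] forces x6=F; simplify:
  satisfied 1 clause(s); 2 remain; assigned so far: [3, 5, 6]
unit clause [-1] forces x1=F; simplify:
  satisfied 2 clause(s); 0 remain; assigned so far: [1, 3, 5, 6]

Answer: 0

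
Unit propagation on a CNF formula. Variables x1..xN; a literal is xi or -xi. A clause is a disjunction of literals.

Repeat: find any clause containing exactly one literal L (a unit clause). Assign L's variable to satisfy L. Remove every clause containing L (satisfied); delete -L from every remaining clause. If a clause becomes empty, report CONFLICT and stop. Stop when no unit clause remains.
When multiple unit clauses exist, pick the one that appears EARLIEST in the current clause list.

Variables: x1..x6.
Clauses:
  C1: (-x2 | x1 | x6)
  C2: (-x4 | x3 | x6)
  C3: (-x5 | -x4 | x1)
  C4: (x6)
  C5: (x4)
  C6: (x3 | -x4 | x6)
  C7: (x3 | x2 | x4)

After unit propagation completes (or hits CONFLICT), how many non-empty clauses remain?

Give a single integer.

unit clause [6] forces x6=T; simplify:
  satisfied 4 clause(s); 3 remain; assigned so far: [6]
unit clause [4] forces x4=T; simplify:
  drop -4 from [-5, -4, 1] -> [-5, 1]
  satisfied 2 clause(s); 1 remain; assigned so far: [4, 6]

Answer: 1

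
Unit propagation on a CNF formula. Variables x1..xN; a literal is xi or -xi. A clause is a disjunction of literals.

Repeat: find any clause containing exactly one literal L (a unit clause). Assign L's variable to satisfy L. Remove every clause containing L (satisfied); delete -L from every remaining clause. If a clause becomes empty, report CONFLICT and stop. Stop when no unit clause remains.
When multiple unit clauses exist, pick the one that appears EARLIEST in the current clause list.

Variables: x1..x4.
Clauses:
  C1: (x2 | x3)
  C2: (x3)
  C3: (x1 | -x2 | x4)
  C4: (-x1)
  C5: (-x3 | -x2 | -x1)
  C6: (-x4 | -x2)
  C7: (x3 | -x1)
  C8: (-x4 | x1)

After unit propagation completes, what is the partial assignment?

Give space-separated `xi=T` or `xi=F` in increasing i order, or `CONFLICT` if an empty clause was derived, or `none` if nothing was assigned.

Answer: x1=F x2=F x3=T x4=F

Derivation:
unit clause [3] forces x3=T; simplify:
  drop -3 from [-3, -2, -1] -> [-2, -1]
  satisfied 3 clause(s); 5 remain; assigned so far: [3]
unit clause [-1] forces x1=F; simplify:
  drop 1 from [1, -2, 4] -> [-2, 4]
  drop 1 from [-4, 1] -> [-4]
  satisfied 2 clause(s); 3 remain; assigned so far: [1, 3]
unit clause [-4] forces x4=F; simplify:
  drop 4 from [-2, 4] -> [-2]
  satisfied 2 clause(s); 1 remain; assigned so far: [1, 3, 4]
unit clause [-2] forces x2=F; simplify:
  satisfied 1 clause(s); 0 remain; assigned so far: [1, 2, 3, 4]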